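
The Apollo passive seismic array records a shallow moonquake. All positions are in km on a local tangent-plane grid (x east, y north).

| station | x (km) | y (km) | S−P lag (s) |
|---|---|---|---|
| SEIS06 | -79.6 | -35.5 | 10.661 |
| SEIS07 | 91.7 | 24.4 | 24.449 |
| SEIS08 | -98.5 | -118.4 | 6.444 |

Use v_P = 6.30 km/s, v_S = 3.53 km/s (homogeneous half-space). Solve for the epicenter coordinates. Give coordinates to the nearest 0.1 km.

x ≈ -46.9 km, y ≈ -114.6 km

Distance from S−P lag: d = Δt · v_P v_S / (v_P − v_S) = Δt · (6.30·3.53)/(6.30−3.53) ≈ 8.0285·Δt.
So d_SEIS06 = 85.59, d_SEIS07 = 196.29, d_SEIS08 = 51.74 km.
Circle about each station: (x + 79.6)² + (y + 35.5)² = 85.59²; (x − 91.7)² + (y − 24.4)² = 196.29²; (x + 98.5)² + (y + 118.4)² = 51.74².
Subtracting the SEIS06 equation from the SEIS07 and SEIS08 equations removes the quadratic terms:
342.6 x + 119.8 y = -29796.28
-37.8 x − 165.8 y = 20773.02
Solving the 2×2 system: x ≈ -46.9, y ≈ -114.6 km.
Check against SEIS06 (with the unrounded x, y): √((x + 79.6)²+(y + 35.5)²) = 85.59 ≈ 85.59 km. ✓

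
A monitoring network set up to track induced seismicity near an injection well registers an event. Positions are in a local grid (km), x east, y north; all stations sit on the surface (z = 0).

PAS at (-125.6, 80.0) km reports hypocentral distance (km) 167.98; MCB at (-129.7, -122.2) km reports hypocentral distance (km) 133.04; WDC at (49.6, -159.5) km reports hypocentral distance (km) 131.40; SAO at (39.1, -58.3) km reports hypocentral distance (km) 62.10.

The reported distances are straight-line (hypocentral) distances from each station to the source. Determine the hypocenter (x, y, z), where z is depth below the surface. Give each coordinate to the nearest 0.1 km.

x ≈ -19.8 km, y ≈ -49.3 km, depth ≈ 17.5 km

Each station gives a sphere (x−x_i)² + (y−y_i)² + z² = d_i² (stations at z=0).
Subtracting the PAS sphere from MCB and WDC: z² cancels, leaving linear equations in x and y:
-8.2 x − 404.4 y = 20097.21
350.4 x − 479.0 y = 16676.37
Solving: x ≈ -19.794, y ≈ -49.295 km (keep extra digits for the depth step; rounded: -19.8, -49.3).
Then from the PAS sphere: z² = 167.98² − (x + 125.6)² − (y − 80.0)² with x = -19.794, y = -49.295, so z ≈ 17.469 ≈ 17.5 km.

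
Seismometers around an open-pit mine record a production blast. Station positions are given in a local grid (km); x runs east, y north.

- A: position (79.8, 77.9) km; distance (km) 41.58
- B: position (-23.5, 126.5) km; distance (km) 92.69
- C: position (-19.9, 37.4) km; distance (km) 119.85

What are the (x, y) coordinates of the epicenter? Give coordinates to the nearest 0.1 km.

Circle about each station: (x − 79.8)² + (y − 77.9)² = 41.58²; (x + 23.5)² + (y − 126.5)² = 92.69²; (x + 19.9)² + (y − 37.4)² = 119.85².
Subtracting the A equation from the B and C equations removes the quadratic terms:
-206.6 x + 97.2 y = -2744.49
-199.4 x − 81.0 y = -23276.81
Solving the 2×2 system: x ≈ 68.8, y ≈ 118.0 km.
Check against A (with the unrounded x, y): √((x − 79.8)²+(y − 77.9)²) = 41.58 ≈ 41.58 km. ✓

x ≈ 68.8 km, y ≈ 118.0 km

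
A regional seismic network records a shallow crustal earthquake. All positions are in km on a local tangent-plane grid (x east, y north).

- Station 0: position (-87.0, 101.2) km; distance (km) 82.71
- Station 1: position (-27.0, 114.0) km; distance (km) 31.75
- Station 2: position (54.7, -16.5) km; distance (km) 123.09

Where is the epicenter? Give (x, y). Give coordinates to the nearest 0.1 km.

Circle about each station: (x + 87.0)² + (y − 101.2)² = 82.71²; (x + 27.0)² + (y − 114.0)² = 31.75²; (x − 54.7)² + (y + 16.5)² = 123.09².
Subtracting the Station 0 equation from the Station 1 and Station 2 equations removes the quadratic terms:
120.0 x + 25.6 y = 1747.44
283.4 x − 235.4 y = -22856.30
Solving the 2×2 system: x ≈ -4.9, y ≈ 91.2 km.
Check against Station 0 (with the unrounded x, y): √((x + 87.0)²+(y − 101.2)²) = 82.71 ≈ 82.71 km. ✓

-4.9 km east, 91.2 km north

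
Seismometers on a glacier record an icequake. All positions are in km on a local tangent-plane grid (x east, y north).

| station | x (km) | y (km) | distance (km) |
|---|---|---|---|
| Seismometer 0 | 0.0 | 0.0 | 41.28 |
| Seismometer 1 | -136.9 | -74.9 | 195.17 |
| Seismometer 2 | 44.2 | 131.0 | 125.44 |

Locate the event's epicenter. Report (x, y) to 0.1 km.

Circle about each station: x² + y² = 41.28²; (x + 136.9)² + (y + 74.9)² = 195.17²; (x − 44.2)² + (y − 131.0)² = 125.44².
Subtracting pairs of circle equations eliminates x²+y² and gives linear equations (the radical axes):
-273.8 x − 149.8 y = -12035.67
88.4 x + 262.0 y = 5083.48
Solving the 2×2 system: x ≈ 40.9, y ≈ 5.6 km.
Check against Seismometer 0 (with the unrounded x, y): √(x²+y²) = 41.27 ≈ 41.28 km. ✓

(40.9, 5.6)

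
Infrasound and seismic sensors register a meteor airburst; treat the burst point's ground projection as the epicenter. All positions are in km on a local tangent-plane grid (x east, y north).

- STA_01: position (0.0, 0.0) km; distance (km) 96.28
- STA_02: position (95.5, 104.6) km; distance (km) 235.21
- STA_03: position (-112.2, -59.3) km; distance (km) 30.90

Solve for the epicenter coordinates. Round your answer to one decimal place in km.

-83.4 km east, -48.1 km north

Circle about each station: x² + y² = 96.28²; (x − 95.5)² + (y − 104.6)² = 235.21²; (x + 112.2)² + (y + 59.3)² = 30.90².
Subtracting pairs of circle equations eliminates x²+y² and gives linear equations (the radical axes):
191.0 x + 209.2 y = -25992.50
-224.4 x − 118.6 y = 24420.36
Solving the 2×2 system: x ≈ -83.4, y ≈ -48.1 km.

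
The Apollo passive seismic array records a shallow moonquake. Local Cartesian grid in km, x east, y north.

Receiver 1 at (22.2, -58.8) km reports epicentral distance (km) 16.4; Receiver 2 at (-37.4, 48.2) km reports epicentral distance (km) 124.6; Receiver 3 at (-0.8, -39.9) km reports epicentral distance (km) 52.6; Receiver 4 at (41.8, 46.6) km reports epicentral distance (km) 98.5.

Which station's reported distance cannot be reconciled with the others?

Solve using three stations at a time. Using Receiver 1, Receiver 2, Receiver 4 (subtract circle equations pairwise → linear system) gives (x, y) ≈ (37.0, -51.8).
Distances from that point to each station vs reported:
  Receiver 1: calculated 16.3 vs reported 16.4 → residual 0.1 km
  Receiver 2: calculated 124.6 vs reported 124.6 → residual 0.0 km
  Receiver 3: calculated 39.6 vs reported 52.6 → residual 13.0 km
  Receiver 4: calculated 98.5 vs reported 98.5 → residual 0.0 km
Receiver 1, Receiver 2, Receiver 4 are mutually consistent (residuals ≈ 0); Receiver 3 is off by 13.0 km.

Receiver 3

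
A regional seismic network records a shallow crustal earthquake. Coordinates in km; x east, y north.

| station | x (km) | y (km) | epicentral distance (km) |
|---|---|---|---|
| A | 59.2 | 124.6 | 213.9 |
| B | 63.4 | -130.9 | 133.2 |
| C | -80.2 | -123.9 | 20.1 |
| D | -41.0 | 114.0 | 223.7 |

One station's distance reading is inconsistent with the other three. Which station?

A

Solve using three stations at a time. Using B, C, D (subtract circle equations pairwise → linear system) gives (x, y) ≈ (-67.8, -108.1).
Distances from that point to each station vs reported:
  A: calculated 265.1 vs reported 213.9 → residual 51.2 km
  B: calculated 133.2 vs reported 133.2 → residual 0.0 km
  C: calculated 20.1 vs reported 20.1 → residual 0.0 km
  D: calculated 223.7 vs reported 223.7 → residual 0.0 km
B, C, D are mutually consistent (residuals ≈ 0); A is off by 51.2 km.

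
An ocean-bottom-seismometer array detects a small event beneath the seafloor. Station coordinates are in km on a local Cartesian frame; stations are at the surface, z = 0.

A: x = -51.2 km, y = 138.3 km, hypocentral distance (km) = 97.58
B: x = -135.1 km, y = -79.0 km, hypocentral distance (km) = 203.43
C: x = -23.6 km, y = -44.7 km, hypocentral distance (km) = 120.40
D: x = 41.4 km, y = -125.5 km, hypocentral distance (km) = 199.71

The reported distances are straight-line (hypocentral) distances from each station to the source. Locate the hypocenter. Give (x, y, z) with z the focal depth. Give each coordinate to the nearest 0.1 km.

Each station gives a sphere (x−x_i)² + (y−y_i)² + z² = d_i² (stations at z=0).
Subtracting the A sphere from B and C: z² cancels, leaving linear equations in x and y:
-167.8 x − 434.6 y = -29117.23
55.2 x − 366.0 y = -24167.58
Solving: x ≈ 1.799, y ≈ 66.303 km (keep extra digits for the depth step; rounded: 1.8, 66.3).
Then from the A sphere: z² = 97.58² − (x + 51.2)² − (y − 138.3)² with x = 1.799, y = 66.303, so z ≈ 39.107 ≈ 39.1 km.

x ≈ 1.8 km, y ≈ 66.3 km, depth ≈ 39.1 km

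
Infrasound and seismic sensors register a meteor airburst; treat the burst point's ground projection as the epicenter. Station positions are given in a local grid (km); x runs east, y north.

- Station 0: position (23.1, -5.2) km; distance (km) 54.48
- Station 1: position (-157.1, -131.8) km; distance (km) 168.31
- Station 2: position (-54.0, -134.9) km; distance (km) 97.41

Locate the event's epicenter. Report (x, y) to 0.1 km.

Circle about each station: (x − 23.1)² + (y + 5.2)² = 54.48²; (x + 157.1)² + (y + 131.8)² = 168.31²; (x + 54.0)² + (y + 134.9)² = 97.41².
Subtracting pairs of circle equations eliminates x²+y² and gives linear equations (the radical axes):
-360.4 x − 253.2 y = 16130.81
-154.2 x − 259.4 y = 14032.72
Solving the 2×2 system: x ≈ -11.6, y ≈ -47.2 km.

(-11.6, -47.2)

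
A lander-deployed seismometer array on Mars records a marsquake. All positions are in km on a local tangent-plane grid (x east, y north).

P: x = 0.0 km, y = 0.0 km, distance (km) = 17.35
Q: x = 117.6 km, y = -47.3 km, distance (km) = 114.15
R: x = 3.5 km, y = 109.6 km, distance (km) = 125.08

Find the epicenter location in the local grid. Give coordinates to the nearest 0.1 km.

Circle about each station: x² + y² = 17.35²; (x − 117.6)² + (y + 47.3)² = 114.15²; (x − 3.5)² + (y − 109.6)² = 125.08².
Subtracting pairs of circle equations eliminates x²+y² and gives linear equations (the radical axes):
235.2 x − 94.6 y = 3337.85
7.0 x + 219.2 y = -3319.57
Solving the 2×2 system: x ≈ 8.0, y ≈ -15.4 km.

(8.0, -15.4)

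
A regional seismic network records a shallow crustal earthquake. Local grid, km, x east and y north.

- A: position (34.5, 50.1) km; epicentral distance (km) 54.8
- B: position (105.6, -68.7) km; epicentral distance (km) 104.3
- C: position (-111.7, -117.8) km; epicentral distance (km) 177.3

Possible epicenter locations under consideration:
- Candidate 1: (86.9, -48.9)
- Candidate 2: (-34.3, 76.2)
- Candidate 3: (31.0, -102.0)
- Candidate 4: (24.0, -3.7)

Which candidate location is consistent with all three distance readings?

Candidate 4

For each candidate, compare |candidate − station| to the reported distance:
Candidate 1: residuals A 57.2, B 77.1, C 32.9 → max 77.1 km
Candidate 2: residuals A 18.8, B 97.1, C 31.6 → max 97.1 km
Candidate 3: residuals A 97.3, B 22.6, C 33.7 → max 97.3 km
Candidate 4: residuals A 0.0, B 0.0, C 0.0 → max 0.0 km
Only Candidate 4 has all residuals ≈ 0.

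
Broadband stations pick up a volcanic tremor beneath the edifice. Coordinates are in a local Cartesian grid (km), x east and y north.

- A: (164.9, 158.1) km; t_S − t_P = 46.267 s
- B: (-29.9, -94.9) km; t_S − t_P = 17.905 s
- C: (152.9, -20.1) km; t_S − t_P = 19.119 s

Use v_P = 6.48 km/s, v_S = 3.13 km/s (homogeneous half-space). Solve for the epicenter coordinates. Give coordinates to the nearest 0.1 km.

x ≈ 77.7 km, y ≈ -108.1 km

Distance from S−P lag: d = Δt · v_P v_S / (v_P − v_S) = Δt · (6.48·3.13)/(6.48−3.13) ≈ 6.0544·Δt.
So d_A = 280.12, d_B = 108.40, d_C = 115.75 km.
Circle about each station: (x − 164.9)² + (y − 158.1)² = 280.12²; (x + 29.9)² + (y + 94.9)² = 108.40²; (x − 152.9)² + (y + 20.1)² = 115.75².
Subtracting pairs of circle equations eliminates x²+y² and gives linear equations (the radical axes):
-389.6 x − 506.0 y = 24429.05
-24.0 x − 356.4 y = 36663.95
Solving the 2×2 system: x ≈ 77.7, y ≈ -108.1 km.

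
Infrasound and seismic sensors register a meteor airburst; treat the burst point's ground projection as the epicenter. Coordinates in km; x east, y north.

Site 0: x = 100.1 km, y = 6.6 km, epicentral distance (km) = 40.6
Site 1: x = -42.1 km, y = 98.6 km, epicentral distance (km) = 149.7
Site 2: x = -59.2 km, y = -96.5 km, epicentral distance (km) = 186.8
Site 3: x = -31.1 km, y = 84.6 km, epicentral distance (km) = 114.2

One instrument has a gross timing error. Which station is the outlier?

Solve using three stations at a time. Using Site 0, Site 2, Site 3 (subtract circle equations pairwise → linear system) gives (x, y) ≈ (72.3, 36.2).
Distances from that point to each station vs reported:
  Site 0: calculated 40.6 vs reported 40.6 → residual 0.0 km
  Site 1: calculated 130.3 vs reported 149.7 → residual 19.4 km
  Site 2: calculated 186.8 vs reported 186.8 → residual 0.0 km
  Site 3: calculated 114.2 vs reported 114.2 → residual 0.0 km
Site 0, Site 2, Site 3 are mutually consistent (residuals ≈ 0); Site 1 is off by 19.4 km.

Site 1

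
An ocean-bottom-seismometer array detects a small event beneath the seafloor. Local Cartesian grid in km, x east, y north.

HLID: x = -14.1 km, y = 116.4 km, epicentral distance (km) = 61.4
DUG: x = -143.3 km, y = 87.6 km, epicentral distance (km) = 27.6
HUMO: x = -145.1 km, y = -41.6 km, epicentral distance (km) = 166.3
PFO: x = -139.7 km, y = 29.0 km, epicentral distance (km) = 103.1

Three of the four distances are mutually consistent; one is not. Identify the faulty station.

Solve using three stations at a time. Using HLID, HUMO, PFO (subtract circle equations pairwise → linear system) gives (x, y) ≈ (-74.9, 109.1).
Distances from that point to each station vs reported:
  HLID: calculated 61.3 vs reported 61.4 → residual 0.1 km
  DUG: calculated 71.7 vs reported 27.6 → residual 44.1 km
  HUMO: calculated 166.3 vs reported 166.3 → residual 0.0 km
  PFO: calculated 103.0 vs reported 103.1 → residual 0.1 km
HLID, HUMO, PFO are mutually consistent (residuals ≈ 0); DUG is off by 44.1 km.

DUG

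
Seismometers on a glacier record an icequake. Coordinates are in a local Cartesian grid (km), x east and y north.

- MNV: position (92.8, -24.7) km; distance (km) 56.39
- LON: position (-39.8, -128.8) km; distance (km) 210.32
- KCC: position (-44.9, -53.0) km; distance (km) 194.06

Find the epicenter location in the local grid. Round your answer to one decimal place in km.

(148.3, -34.7)

Circle about each station: (x − 92.8)² + (y + 24.7)² = 56.39²; (x + 39.8)² + (y + 128.8)² = 210.32²; (x + 44.9)² + (y + 53.0)² = 194.06².
Subtracting the MNV equation from the LON and KCC equations removes the quadratic terms:
-265.2 x − 208.2 y = -32103.12
-275.4 x − 56.6 y = -38876.37
Solving the 2×2 system: x ≈ 148.3, y ≈ -34.7 km.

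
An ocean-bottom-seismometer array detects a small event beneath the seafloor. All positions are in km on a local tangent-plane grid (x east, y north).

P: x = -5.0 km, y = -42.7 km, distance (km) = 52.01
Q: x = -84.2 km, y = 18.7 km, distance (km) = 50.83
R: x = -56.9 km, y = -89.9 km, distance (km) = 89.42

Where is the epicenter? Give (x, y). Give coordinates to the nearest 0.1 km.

x ≈ -38.0 km, y ≈ -2.5 km

Circle about each station: (x + 5.0)² + (y + 42.7)² = 52.01²; (x + 84.2)² + (y − 18.7)² = 50.83²; (x + 56.9)² + (y + 89.9)² = 89.42².
Subtracting the P equation from the Q and R equations removes the quadratic terms:
-158.4 x + 122.8 y = 5712.39
-103.8 x − 94.4 y = 4180.43
Solving the 2×2 system: x ≈ -38.0, y ≈ -2.5 km.
Check against P (with the unrounded x, y): √((x + 5.0)²+(y + 42.7)²) = 52.01 ≈ 52.01 km. ✓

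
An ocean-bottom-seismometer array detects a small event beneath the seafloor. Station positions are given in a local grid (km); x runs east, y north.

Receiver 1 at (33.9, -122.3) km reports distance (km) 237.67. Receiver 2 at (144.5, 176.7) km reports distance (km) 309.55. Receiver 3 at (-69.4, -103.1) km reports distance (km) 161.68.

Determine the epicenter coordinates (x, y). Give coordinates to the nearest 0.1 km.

Circle about each station: (x − 33.9)² + (y + 122.3)² = 237.67²; (x − 144.5)² + (y − 176.7)² = 309.55²; (x + 69.4)² + (y + 103.1)² = 161.68².
Subtracting the Receiver 1 equation from the Receiver 2 and Receiver 3 equations removes the quadratic terms:
221.2 x + 598.0 y = -3337.53
-206.6 x + 38.4 y = 29686.08
Solving the 2×2 system: x ≈ -135.4, y ≈ 44.5 km.

x ≈ -135.4 km, y ≈ 44.5 km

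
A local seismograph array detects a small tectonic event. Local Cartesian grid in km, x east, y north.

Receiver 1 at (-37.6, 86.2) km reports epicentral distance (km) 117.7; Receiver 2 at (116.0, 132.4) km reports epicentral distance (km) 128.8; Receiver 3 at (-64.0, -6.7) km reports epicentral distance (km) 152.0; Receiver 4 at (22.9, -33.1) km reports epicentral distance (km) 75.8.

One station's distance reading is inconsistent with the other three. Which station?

Solve using three stations at a time. Using Receiver 2, Receiver 3, Receiver 4 (subtract circle equations pairwise → linear system) gives (x, y) ≈ (87.4, 6.8).
Distances from that point to each station vs reported:
  Receiver 1: calculated 148.1 vs reported 117.7 → residual 30.4 km
  Receiver 2: calculated 128.8 vs reported 128.8 → residual 0.0 km
  Receiver 3: calculated 152.0 vs reported 152.0 → residual 0.0 km
  Receiver 4: calculated 75.9 vs reported 75.8 → residual 0.1 km
Receiver 2, Receiver 3, Receiver 4 are mutually consistent (residuals ≈ 0); Receiver 1 is off by 30.4 km.

Receiver 1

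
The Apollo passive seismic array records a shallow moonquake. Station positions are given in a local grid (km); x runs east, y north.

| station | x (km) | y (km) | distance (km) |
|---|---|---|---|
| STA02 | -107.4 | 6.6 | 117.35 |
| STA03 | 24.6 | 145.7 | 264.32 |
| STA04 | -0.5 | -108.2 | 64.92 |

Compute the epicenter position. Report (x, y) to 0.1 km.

x ≈ -65.2 km, y ≈ -102.9 km

Circle about each station: (x + 107.4)² + (y − 6.6)² = 117.35²; (x − 24.6)² + (y − 145.7)² = 264.32²; (x + 0.5)² + (y + 108.2)² = 64.92².
Subtracting the STA02 equation from the STA03 and STA04 equations removes the quadratic terms:
264.0 x + 278.2 y = -45838.71
213.8 x − 229.6 y = 9685.59
Solving the 2×2 system: x ≈ -65.2, y ≈ -102.9 km.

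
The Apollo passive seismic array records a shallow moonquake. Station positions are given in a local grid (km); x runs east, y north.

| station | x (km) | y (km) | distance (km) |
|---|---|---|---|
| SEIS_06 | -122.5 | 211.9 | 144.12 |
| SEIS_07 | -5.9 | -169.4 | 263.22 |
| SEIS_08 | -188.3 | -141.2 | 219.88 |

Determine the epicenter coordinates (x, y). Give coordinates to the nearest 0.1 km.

Circle about each station: (x + 122.5)² + (y − 211.9)² = 144.12²; (x + 5.9)² + (y + 169.4)² = 263.22²; (x + 188.3)² + (y + 141.2)² = 219.88².
Subtracting the SEIS_06 equation from the SEIS_07 and SEIS_08 equations removes the quadratic terms:
233.2 x − 762.6 y = -79690.88
-131.6 x − 706.2 y = -32090.17
Solving the 2×2 system: x ≈ -120.0, y ≈ 67.8 km.

x ≈ -120.0 km, y ≈ 67.8 km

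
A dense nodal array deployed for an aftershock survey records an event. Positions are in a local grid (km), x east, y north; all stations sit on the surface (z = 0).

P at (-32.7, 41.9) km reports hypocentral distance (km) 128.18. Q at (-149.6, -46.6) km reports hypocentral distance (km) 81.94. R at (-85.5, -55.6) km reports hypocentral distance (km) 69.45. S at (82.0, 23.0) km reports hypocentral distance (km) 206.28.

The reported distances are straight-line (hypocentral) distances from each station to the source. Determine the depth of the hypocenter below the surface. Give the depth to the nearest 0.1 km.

depth ≈ 66.4 km

Each station gives a sphere (x−x_i)² + (y−y_i)² + z² = d_i² (stations at z=0).
Subtracting the P sphere from Q and R: z² cancels, leaving linear equations in x and y:
-233.8 x − 177.0 y = 31442.77
-105.6 x − 195.0 y = 19183.52
Solving: x ≈ -101.705, y ≈ -43.300 km (keep extra digits for the depth step; rounded: -101.7, -43.3).
Then from the P sphere: z² = 128.18² − (x + 32.7)² − (y − 41.9)² with x = -101.705, y = -43.300, so z ≈ 66.403 ≈ 66.4 km.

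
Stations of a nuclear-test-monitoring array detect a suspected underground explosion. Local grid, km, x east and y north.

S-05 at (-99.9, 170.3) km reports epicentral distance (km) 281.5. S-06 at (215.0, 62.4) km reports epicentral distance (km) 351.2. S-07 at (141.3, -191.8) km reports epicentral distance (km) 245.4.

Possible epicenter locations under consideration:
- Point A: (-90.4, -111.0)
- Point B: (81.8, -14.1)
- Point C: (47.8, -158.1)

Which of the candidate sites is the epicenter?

For each candidate, compare |candidate − station| to the reported distance:
Point A: residuals S-05 0.0, S-06 0.0, S-07 0.0 → max 0.0 km
Point B: residuals S-05 22.6, S-06 197.6, S-07 58.0 → max 197.6 km
Point C: residuals S-05 78.6, S-06 74.5, S-07 146.0 → max 146.0 km
Only Point A has all residuals ≈ 0.

Point A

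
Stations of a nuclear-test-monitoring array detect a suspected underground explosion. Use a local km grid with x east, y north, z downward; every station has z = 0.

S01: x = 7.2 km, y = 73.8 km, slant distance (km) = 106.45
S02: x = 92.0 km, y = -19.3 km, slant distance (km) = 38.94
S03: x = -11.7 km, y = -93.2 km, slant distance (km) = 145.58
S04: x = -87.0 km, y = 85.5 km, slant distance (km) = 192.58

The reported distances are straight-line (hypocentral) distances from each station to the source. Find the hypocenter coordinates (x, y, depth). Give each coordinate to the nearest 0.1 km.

Each station gives a sphere (x−x_i)² + (y−y_i)² + z² = d_i² (stations at z=0).
Subtracting the S01 sphere from S02 and S03: z² cancels, leaving linear equations in x and y:
169.6 x − 186.2 y = 13153.49
-37.8 x − 334.0 y = -6537.08
Solving: x ≈ 88.098, y ≈ 9.602 km (keep extra digits for the depth step; rounded: 88.1, 9.6).
Then from the S01 sphere: z² = 106.45² − (x − 7.2)² − (y − 73.8)² with x = 88.098, y = 9.602, so z ≈ 25.802 ≈ 25.8 km.
Check against S04 (with the unrounded solution): distance 192.58 ≈ 192.58 km. ✓

x ≈ 88.1 km, y ≈ 9.6 km, depth ≈ 25.8 km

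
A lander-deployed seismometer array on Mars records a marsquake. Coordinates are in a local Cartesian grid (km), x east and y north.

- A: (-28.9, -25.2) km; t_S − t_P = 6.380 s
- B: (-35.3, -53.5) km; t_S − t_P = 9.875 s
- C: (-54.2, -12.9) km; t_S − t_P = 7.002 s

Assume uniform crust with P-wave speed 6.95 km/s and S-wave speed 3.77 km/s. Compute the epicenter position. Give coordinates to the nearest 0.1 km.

Distance from S−P lag: d = Δt · v_P v_S / (v_P − v_S) = Δt · (6.95·3.77)/(6.95−3.77) ≈ 8.2395·Δt.
So d_A = 52.57, d_B = 81.36, d_C = 57.69 km.
Circle about each station: (x + 28.9)² + (y + 25.2)² = 52.57²; (x + 35.3)² + (y + 53.5)² = 81.36²; (x + 54.2)² + (y + 12.9)² = 57.69².
Subtracting pairs of circle equations eliminates x²+y² and gives linear equations (the radical axes):
-12.8 x − 56.6 y = -1217.75
-50.6 x + 24.6 y = 1069.27
Solving the 2×2 system: x ≈ -9.6, y ≈ 23.7 km.
Check against A (with the unrounded x, y): √((x + 28.9)²+(y + 25.2)²) = 52.56 ≈ 52.57 km. ✓

x ≈ -9.6 km, y ≈ 23.7 km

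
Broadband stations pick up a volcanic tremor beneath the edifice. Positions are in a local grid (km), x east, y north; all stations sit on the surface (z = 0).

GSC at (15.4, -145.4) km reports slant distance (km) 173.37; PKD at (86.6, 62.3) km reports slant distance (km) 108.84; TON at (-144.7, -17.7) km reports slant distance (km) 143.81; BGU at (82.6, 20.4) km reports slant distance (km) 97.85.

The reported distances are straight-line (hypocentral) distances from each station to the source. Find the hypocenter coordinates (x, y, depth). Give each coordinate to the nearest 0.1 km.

x ≈ -10.3 km, y ≈ 23.3 km, depth ≈ 30.6 km

Each station gives a sphere (x−x_i)² + (y−y_i)² + z² = d_i² (stations at z=0).
Subtracting the GSC sphere from PKD and TON: z² cancels, leaving linear equations in x and y:
142.4 x + 415.4 y = 8213.54
-320.2 x + 255.4 y = 9248.90
Solving: x ≈ -10.298, y ≈ 23.303 km (keep extra digits for the depth step; rounded: -10.3, 23.3).
Then from the GSC sphere: z² = 173.37² − (x − 15.4)² − (y + 145.4)² with x = -10.298, y = 23.303, so z ≈ 30.595 ≈ 30.6 km.
Check against BGU (with the unrounded solution): distance 97.85 ≈ 97.85 km. ✓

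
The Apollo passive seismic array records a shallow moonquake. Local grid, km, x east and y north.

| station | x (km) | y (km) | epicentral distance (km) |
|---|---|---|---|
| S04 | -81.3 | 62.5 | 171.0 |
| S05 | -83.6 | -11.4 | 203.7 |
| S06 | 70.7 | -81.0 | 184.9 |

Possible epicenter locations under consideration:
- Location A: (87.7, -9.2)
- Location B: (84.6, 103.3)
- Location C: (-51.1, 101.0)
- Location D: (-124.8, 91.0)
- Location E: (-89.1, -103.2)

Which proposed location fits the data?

For each candidate, compare |candidate − station| to the reported distance:
Location A: residuals S04 12.6, S05 32.4, S06 111.1 → max 111.1 km
Location B: residuals S04 0.2, S05 0.1, S06 0.1 → max 0.2 km
Location C: residuals S04 122.1, S05 86.7, S06 34.1 → max 122.1 km
Location D: residuals S04 119.0, S05 93.3, S06 75.5 → max 119.0 km
Location E: residuals S04 5.1, S05 111.7, S06 23.6 → max 111.7 km
Only Location B has all residuals ≈ 0.

Location B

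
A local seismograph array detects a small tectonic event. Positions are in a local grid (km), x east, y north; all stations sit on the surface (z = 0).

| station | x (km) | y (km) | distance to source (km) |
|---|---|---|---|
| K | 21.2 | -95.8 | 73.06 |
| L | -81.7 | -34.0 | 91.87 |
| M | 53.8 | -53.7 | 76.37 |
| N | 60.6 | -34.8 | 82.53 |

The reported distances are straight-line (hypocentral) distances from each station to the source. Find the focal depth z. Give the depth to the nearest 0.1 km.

Each station gives a sphere (x−x_i)² + (y−y_i)² + z² = d_i² (stations at z=0).
Subtracting the K sphere from L and M: z² cancels, leaving linear equations in x and y:
-205.8 x + 123.6 y = -4898.52
65.2 x + 84.2 y = -4343.56
Solving: x ≈ -4.900, y ≈ -47.792 km (keep extra digits for the depth step; rounded: -4.9, -47.8).
Then from the K sphere: z² = 73.06² − (x − 21.2)² − (y + 95.8)² with x = -4.900, y = -47.792, so z ≈ 48.495 ≈ 48.5 km.
Check against N (with the unrounded solution): distance 82.53 ≈ 82.53 km. ✓

48.5 km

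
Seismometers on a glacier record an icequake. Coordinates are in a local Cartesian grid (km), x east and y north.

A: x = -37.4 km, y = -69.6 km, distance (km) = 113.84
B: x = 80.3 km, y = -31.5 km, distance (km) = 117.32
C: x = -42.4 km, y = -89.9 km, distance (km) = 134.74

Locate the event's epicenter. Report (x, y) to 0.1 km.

Circle about each station: (x + 37.4)² + (y + 69.6)² = 113.84²; (x − 80.3)² + (y + 31.5)² = 117.32²; (x + 42.4)² + (y + 89.9)² = 134.74².
Subtracting pairs of circle equations eliminates x²+y² and gives linear equations (the radical axes):
235.4 x + 76.2 y = 392.98
-10.0 x − 40.6 y = -1558.47
Solving the 2×2 system: x ≈ -11.7, y ≈ 41.3 km.
Check against A (with the unrounded x, y): √((x + 37.4)²+(y + 69.6)²) = 113.81 ≈ 113.84 km. ✓

(-11.7, 41.3)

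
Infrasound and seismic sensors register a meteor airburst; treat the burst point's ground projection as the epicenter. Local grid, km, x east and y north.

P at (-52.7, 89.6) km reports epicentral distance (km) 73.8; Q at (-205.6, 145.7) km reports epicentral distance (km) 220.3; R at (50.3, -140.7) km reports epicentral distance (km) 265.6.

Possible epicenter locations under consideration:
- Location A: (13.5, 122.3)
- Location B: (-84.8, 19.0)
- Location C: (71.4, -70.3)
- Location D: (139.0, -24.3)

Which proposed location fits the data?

Location A

For each candidate, compare |candidate − station| to the reported distance:
Location A: residuals P 0.0, Q 0.0, R 0.0 → max 0.0 km
Location B: residuals P 3.8, Q 45.2, R 56.4 → max 56.4 km
Location C: residuals P 128.6, Q 131.0, R 192.1 → max 192.1 km
Location D: residuals P 149.2, Q 164.0, R 119.3 → max 164.0 km
Only Location A has all residuals ≈ 0.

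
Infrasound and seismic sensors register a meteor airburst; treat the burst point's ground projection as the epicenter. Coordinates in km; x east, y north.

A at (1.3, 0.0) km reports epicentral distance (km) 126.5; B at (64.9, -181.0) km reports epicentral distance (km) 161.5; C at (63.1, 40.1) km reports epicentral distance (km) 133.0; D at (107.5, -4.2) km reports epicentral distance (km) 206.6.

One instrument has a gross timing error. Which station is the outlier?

C

Solve using three stations at a time. Using A, B, D (subtract circle equations pairwise → linear system) gives (x, y) ≈ (-75.1, -100.7).
Distances from that point to each station vs reported:
  A: calculated 126.4 vs reported 126.5 → residual 0.1 km
  B: calculated 161.4 vs reported 161.5 → residual 0.1 km
  C: calculated 197.3 vs reported 133.0 → residual 64.3 km
  D: calculated 206.5 vs reported 206.6 → residual 0.1 km
A, B, D are mutually consistent (residuals ≈ 0); C is off by 64.3 km.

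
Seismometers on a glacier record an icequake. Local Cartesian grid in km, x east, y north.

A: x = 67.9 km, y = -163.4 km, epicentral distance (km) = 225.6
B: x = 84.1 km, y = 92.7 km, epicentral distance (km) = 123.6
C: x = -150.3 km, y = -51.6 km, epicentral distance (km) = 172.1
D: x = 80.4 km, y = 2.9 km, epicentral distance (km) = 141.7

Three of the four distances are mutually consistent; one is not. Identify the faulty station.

Solve using three stations at a time. Using B, C, D (subtract circle equations pairwise → linear system) gives (x, y) ≈ (-38.8, 79.5).
Distances from that point to each station vs reported:
  A: calculated 265.3 vs reported 225.6 → residual 39.7 km
  B: calculated 123.6 vs reported 123.6 → residual 0.0 km
  C: calculated 172.1 vs reported 172.1 → residual 0.0 km
  D: calculated 141.7 vs reported 141.7 → residual 0.0 km
B, C, D are mutually consistent (residuals ≈ 0); A is off by 39.7 km.

A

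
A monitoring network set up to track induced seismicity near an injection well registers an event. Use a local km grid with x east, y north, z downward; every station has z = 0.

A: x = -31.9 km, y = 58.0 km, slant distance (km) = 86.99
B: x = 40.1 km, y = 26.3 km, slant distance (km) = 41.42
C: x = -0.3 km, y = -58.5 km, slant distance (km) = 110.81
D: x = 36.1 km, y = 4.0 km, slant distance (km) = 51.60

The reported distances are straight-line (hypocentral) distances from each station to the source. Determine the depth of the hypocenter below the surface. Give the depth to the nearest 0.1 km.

depth ≈ 40.3 km

Each station gives a sphere (x−x_i)² + (y−y_i)² + z² = d_i² (stations at z=0).
Subtracting the A sphere from B and C: z² cancels, leaving linear equations in x and y:
144.0 x − 63.4 y = 3769.73
63.2 x − 233.0 y = -5670.87
Solving: x ≈ 41.898, y ≈ 35.703 km (keep extra digits for the depth step; rounded: 41.9, 35.7).
Then from the A sphere: z² = 86.99² − (x + 31.9)² − (y − 58.0)² with x = 41.898, y = 35.703, so z ≈ 40.298 ≈ 40.3 km.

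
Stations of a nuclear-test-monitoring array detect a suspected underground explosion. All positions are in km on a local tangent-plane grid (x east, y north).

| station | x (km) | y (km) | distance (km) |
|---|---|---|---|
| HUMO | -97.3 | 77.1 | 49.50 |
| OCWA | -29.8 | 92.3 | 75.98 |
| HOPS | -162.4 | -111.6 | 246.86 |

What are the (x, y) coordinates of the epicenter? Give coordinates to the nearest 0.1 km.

Circle about each station: (x + 97.3)² + (y − 77.1)² = 49.50²; (x + 29.8)² + (y − 92.3)² = 75.98²; (x + 162.4)² + (y + 111.6)² = 246.86².
Subtracting the HUMO equation from the OCWA and HOPS equations removes the quadratic terms:
135.0 x + 30.4 y = -9327.08
-130.2 x − 377.4 y = -35072.99
Solving the 2×2 system: x ≈ -97.6, y ≈ 126.6 km.

x ≈ -97.6 km, y ≈ 126.6 km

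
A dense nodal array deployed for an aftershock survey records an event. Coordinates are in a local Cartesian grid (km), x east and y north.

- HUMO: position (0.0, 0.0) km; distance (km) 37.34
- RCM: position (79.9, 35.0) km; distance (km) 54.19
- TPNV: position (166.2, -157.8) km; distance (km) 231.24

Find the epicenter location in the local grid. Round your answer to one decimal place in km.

x ≈ 26.4 km, y ≈ 26.4 km

Circle about each station: x² + y² = 37.34²; (x − 79.9)² + (y − 35.0)² = 54.19²; (x − 166.2)² + (y + 157.8)² = 231.24².
Subtracting pairs of circle equations eliminates x²+y² and gives linear equations (the radical axes):
159.8 x + 70.0 y = 6066.73
332.4 x − 315.6 y = 445.62
Solving the 2×2 system: x ≈ 26.4, y ≈ 26.4 km.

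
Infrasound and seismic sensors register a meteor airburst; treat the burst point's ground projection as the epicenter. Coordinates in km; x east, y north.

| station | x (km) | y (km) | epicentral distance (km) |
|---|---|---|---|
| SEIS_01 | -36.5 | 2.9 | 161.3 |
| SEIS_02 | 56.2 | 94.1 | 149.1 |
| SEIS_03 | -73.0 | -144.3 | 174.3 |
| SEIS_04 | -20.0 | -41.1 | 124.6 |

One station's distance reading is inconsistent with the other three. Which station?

SEIS_02

Solve using three stations at a time. Using SEIS_01, SEIS_03, SEIS_04 (subtract circle equations pairwise → linear system) gives (x, y) ≈ (93.6, -92.7).
Distances from that point to each station vs reported:
  SEIS_01: calculated 161.4 vs reported 161.3 → residual 0.1 km
  SEIS_02: calculated 190.5 vs reported 149.1 → residual 41.4 km
  SEIS_03: calculated 174.4 vs reported 174.3 → residual 0.1 km
  SEIS_04: calculated 124.7 vs reported 124.6 → residual 0.1 km
SEIS_01, SEIS_03, SEIS_04 are mutually consistent (residuals ≈ 0); SEIS_02 is off by 41.4 km.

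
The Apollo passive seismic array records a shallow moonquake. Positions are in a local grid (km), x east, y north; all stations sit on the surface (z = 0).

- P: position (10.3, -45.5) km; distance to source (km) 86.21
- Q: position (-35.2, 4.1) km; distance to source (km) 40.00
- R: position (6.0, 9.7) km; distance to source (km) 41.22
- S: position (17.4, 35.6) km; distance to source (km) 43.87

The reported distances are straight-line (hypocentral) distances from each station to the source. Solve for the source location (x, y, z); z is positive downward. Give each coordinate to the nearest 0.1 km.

Each station gives a sphere (x−x_i)² + (y−y_i)² + z² = d_i² (stations at z=0).
Subtracting the P sphere from Q and R: z² cancels, leaving linear equations in x and y:
-91.0 x + 99.2 y = 4911.67
-8.6 x + 110.4 y = 3686.83
Solving: x ≈ -19.201, y ≈ 31.899 km (keep extra digits for the depth step; rounded: -19.2, 31.9).
Then from the P sphere: z² = 86.21² − (x − 10.3)² − (y + 45.5)² with x = -19.201, y = 31.899, so z ≈ 23.901 ≈ 23.9 km.
Check against S (with the unrounded solution): distance 43.87 ≈ 43.87 km. ✓

x ≈ -19.2 km, y ≈ 31.9 km, depth ≈ 23.9 km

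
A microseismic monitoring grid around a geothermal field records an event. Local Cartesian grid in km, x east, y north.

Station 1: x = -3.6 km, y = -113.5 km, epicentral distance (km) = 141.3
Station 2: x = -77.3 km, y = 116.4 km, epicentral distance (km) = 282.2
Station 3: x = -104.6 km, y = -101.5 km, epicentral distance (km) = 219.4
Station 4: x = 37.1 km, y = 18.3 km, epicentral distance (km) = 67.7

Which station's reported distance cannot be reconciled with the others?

Solve using three stations at a time. Using Station 1, Station 3, Station 4 (subtract circle equations pairwise → linear system) gives (x, y) ≈ (96.5, -13.9).
Distances from that point to each station vs reported:
  Station 1: calculated 141.2 vs reported 141.3 → residual 0.1 km
  Station 2: calculated 217.2 vs reported 282.2 → residual 65.0 km
  Station 3: calculated 219.3 vs reported 219.4 → residual 0.1 km
  Station 4: calculated 67.5 vs reported 67.7 → residual 0.2 km
Station 1, Station 3, Station 4 are mutually consistent (residuals ≈ 0); Station 2 is off by 65.0 km.

Station 2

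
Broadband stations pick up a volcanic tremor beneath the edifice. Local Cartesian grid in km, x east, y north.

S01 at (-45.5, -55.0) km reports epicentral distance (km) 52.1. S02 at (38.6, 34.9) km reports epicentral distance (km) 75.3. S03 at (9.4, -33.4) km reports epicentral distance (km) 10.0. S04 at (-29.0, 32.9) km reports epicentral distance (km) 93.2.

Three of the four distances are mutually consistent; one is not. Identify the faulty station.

S04

Solve using three stations at a time. Using S01, S02, S03 (subtract circle equations pairwise → linear system) gives (x, y) ≈ (0.1, -29.8).
Distances from that point to each station vs reported:
  S01: calculated 52.1 vs reported 52.1 → residual 0.0 km
  S02: calculated 75.3 vs reported 75.3 → residual 0.0 km
  S03: calculated 10.0 vs reported 10.0 → residual 0.0 km
  S04: calculated 69.1 vs reported 93.2 → residual 24.1 km
S01, S02, S03 are mutually consistent (residuals ≈ 0); S04 is off by 24.1 km.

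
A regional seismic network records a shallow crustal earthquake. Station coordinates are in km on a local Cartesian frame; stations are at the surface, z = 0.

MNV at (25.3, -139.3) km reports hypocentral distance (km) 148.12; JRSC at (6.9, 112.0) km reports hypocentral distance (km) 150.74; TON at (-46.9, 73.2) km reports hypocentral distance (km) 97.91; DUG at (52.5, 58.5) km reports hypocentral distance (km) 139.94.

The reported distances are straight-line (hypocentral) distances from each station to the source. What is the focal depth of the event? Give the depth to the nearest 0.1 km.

z ≈ 23.9 km

Each station gives a sphere (x−x_i)² + (y−y_i)² + z² = d_i² (stations at z=0).
Subtracting the MNV sphere from JRSC and TON: z² cancels, leaving linear equations in x and y:
-36.8 x + 502.6 y = -8235.98
-144.4 x + 425.0 y = -133.56
Solving: x ≈ -60.299, y ≈ -20.802 km (keep extra digits for the depth step; rounded: -60.3, -20.8).
Then from the MNV sphere: z² = 148.12² − (x − 25.3)² − (y + 139.3)² with x = -60.299, y = -20.802, so z ≈ 23.887 ≈ 23.9 km.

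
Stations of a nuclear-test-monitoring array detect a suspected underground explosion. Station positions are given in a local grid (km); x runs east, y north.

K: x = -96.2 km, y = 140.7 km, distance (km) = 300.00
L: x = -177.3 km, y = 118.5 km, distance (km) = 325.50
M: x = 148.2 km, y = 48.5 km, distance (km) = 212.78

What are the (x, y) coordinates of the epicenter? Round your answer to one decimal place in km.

x ≈ 32.7 km, y ≈ -130.2 km

Circle about each station: (x + 96.2)² + (y − 140.7)² = 300.00²; (x + 177.3)² + (y − 118.5)² = 325.50²; (x − 148.2)² + (y − 48.5)² = 212.78².
Subtracting pairs of circle equations eliminates x²+y² and gives linear equations (the radical axes):
-162.2 x − 44.4 y = 476.36
488.8 x − 184.4 y = 39989.23
Solving the 2×2 system: x ≈ 32.7, y ≈ -130.2 km.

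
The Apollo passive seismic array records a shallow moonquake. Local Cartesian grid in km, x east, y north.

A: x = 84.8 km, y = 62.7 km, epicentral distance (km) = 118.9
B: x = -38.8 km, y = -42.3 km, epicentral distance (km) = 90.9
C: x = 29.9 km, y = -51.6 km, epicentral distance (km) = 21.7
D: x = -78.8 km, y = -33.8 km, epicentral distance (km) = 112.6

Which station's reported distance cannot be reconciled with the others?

Solve using three stations at a time. Using A, B, C (subtract circle equations pairwise → linear system) gives (x, y) ≈ (51.6, -51.5).
Distances from that point to each station vs reported:
  A: calculated 118.9 vs reported 118.9 → residual 0.0 km
  B: calculated 90.9 vs reported 90.9 → residual 0.0 km
  C: calculated 21.7 vs reported 21.7 → residual 0.0 km
  D: calculated 131.6 vs reported 112.6 → residual 19.0 km
A, B, C are mutually consistent (residuals ≈ 0); D is off by 19.0 km.

D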